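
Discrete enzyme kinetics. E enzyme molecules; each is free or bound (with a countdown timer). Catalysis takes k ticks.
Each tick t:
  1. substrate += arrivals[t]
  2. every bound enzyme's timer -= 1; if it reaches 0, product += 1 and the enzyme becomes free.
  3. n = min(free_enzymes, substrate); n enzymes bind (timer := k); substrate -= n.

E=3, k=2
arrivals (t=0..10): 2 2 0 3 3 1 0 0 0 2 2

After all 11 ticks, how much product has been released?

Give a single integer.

t=0: arr=2 -> substrate=0 bound=2 product=0
t=1: arr=2 -> substrate=1 bound=3 product=0
t=2: arr=0 -> substrate=0 bound=2 product=2
t=3: arr=3 -> substrate=1 bound=3 product=3
t=4: arr=3 -> substrate=3 bound=3 product=4
t=5: arr=1 -> substrate=2 bound=3 product=6
t=6: arr=0 -> substrate=1 bound=3 product=7
t=7: arr=0 -> substrate=0 bound=2 product=9
t=8: arr=0 -> substrate=0 bound=1 product=10
t=9: arr=2 -> substrate=0 bound=2 product=11
t=10: arr=2 -> substrate=1 bound=3 product=11

Answer: 11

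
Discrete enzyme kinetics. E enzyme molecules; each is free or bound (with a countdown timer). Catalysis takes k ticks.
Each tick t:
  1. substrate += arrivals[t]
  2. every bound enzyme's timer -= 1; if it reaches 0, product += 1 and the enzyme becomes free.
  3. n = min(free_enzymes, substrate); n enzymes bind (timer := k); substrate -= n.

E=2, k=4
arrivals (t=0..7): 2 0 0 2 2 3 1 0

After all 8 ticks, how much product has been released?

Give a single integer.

t=0: arr=2 -> substrate=0 bound=2 product=0
t=1: arr=0 -> substrate=0 bound=2 product=0
t=2: arr=0 -> substrate=0 bound=2 product=0
t=3: arr=2 -> substrate=2 bound=2 product=0
t=4: arr=2 -> substrate=2 bound=2 product=2
t=5: arr=3 -> substrate=5 bound=2 product=2
t=6: arr=1 -> substrate=6 bound=2 product=2
t=7: arr=0 -> substrate=6 bound=2 product=2

Answer: 2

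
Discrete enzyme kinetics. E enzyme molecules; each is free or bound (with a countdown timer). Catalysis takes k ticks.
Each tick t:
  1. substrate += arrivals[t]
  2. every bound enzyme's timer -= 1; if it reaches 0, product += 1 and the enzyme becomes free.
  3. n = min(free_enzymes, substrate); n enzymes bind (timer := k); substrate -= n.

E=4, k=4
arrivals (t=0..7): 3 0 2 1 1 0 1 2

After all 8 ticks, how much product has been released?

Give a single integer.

Answer: 4

Derivation:
t=0: arr=3 -> substrate=0 bound=3 product=0
t=1: arr=0 -> substrate=0 bound=3 product=0
t=2: arr=2 -> substrate=1 bound=4 product=0
t=3: arr=1 -> substrate=2 bound=4 product=0
t=4: arr=1 -> substrate=0 bound=4 product=3
t=5: arr=0 -> substrate=0 bound=4 product=3
t=6: arr=1 -> substrate=0 bound=4 product=4
t=7: arr=2 -> substrate=2 bound=4 product=4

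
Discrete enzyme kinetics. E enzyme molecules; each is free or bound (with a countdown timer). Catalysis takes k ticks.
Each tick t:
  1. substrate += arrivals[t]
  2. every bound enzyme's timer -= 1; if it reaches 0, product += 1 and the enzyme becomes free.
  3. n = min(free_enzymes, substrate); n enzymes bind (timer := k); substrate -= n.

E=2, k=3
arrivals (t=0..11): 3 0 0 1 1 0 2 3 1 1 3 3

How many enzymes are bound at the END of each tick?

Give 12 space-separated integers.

t=0: arr=3 -> substrate=1 bound=2 product=0
t=1: arr=0 -> substrate=1 bound=2 product=0
t=2: arr=0 -> substrate=1 bound=2 product=0
t=3: arr=1 -> substrate=0 bound=2 product=2
t=4: arr=1 -> substrate=1 bound=2 product=2
t=5: arr=0 -> substrate=1 bound=2 product=2
t=6: arr=2 -> substrate=1 bound=2 product=4
t=7: arr=3 -> substrate=4 bound=2 product=4
t=8: arr=1 -> substrate=5 bound=2 product=4
t=9: arr=1 -> substrate=4 bound=2 product=6
t=10: arr=3 -> substrate=7 bound=2 product=6
t=11: arr=3 -> substrate=10 bound=2 product=6

Answer: 2 2 2 2 2 2 2 2 2 2 2 2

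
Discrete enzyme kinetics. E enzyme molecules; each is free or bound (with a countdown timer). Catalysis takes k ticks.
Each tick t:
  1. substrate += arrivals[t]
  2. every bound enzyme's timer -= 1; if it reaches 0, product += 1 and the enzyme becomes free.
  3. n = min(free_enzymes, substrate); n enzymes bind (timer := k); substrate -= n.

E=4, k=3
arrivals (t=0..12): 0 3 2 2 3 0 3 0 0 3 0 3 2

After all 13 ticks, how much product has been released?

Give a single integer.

Answer: 12

Derivation:
t=0: arr=0 -> substrate=0 bound=0 product=0
t=1: arr=3 -> substrate=0 bound=3 product=0
t=2: arr=2 -> substrate=1 bound=4 product=0
t=3: arr=2 -> substrate=3 bound=4 product=0
t=4: arr=3 -> substrate=3 bound=4 product=3
t=5: arr=0 -> substrate=2 bound=4 product=4
t=6: arr=3 -> substrate=5 bound=4 product=4
t=7: arr=0 -> substrate=2 bound=4 product=7
t=8: arr=0 -> substrate=1 bound=4 product=8
t=9: arr=3 -> substrate=4 bound=4 product=8
t=10: arr=0 -> substrate=1 bound=4 product=11
t=11: arr=3 -> substrate=3 bound=4 product=12
t=12: arr=2 -> substrate=5 bound=4 product=12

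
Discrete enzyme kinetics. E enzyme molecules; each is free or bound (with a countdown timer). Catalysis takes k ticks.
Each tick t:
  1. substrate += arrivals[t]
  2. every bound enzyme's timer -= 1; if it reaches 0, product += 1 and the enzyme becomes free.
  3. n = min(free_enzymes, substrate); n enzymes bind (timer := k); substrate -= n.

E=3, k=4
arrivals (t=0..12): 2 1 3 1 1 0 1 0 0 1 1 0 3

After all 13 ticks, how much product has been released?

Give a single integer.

Answer: 8

Derivation:
t=0: arr=2 -> substrate=0 bound=2 product=0
t=1: arr=1 -> substrate=0 bound=3 product=0
t=2: arr=3 -> substrate=3 bound=3 product=0
t=3: arr=1 -> substrate=4 bound=3 product=0
t=4: arr=1 -> substrate=3 bound=3 product=2
t=5: arr=0 -> substrate=2 bound=3 product=3
t=6: arr=1 -> substrate=3 bound=3 product=3
t=7: arr=0 -> substrate=3 bound=3 product=3
t=8: arr=0 -> substrate=1 bound=3 product=5
t=9: arr=1 -> substrate=1 bound=3 product=6
t=10: arr=1 -> substrate=2 bound=3 product=6
t=11: arr=0 -> substrate=2 bound=3 product=6
t=12: arr=3 -> substrate=3 bound=3 product=8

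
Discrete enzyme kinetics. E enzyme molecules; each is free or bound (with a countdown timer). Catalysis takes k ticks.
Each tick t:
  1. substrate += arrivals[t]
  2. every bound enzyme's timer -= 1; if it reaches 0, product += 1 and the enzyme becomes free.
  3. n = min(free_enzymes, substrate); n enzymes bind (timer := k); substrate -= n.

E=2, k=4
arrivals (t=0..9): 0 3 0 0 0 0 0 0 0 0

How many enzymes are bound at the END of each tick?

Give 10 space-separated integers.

Answer: 0 2 2 2 2 1 1 1 1 0

Derivation:
t=0: arr=0 -> substrate=0 bound=0 product=0
t=1: arr=3 -> substrate=1 bound=2 product=0
t=2: arr=0 -> substrate=1 bound=2 product=0
t=3: arr=0 -> substrate=1 bound=2 product=0
t=4: arr=0 -> substrate=1 bound=2 product=0
t=5: arr=0 -> substrate=0 bound=1 product=2
t=6: arr=0 -> substrate=0 bound=1 product=2
t=7: arr=0 -> substrate=0 bound=1 product=2
t=8: arr=0 -> substrate=0 bound=1 product=2
t=9: arr=0 -> substrate=0 bound=0 product=3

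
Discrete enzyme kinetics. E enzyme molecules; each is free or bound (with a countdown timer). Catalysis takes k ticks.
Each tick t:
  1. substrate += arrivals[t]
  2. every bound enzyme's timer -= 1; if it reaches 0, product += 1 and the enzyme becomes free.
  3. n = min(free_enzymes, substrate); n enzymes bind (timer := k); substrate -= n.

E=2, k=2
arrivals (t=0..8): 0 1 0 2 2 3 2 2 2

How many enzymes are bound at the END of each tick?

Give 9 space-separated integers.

t=0: arr=0 -> substrate=0 bound=0 product=0
t=1: arr=1 -> substrate=0 bound=1 product=0
t=2: arr=0 -> substrate=0 bound=1 product=0
t=3: arr=2 -> substrate=0 bound=2 product=1
t=4: arr=2 -> substrate=2 bound=2 product=1
t=5: arr=3 -> substrate=3 bound=2 product=3
t=6: arr=2 -> substrate=5 bound=2 product=3
t=7: arr=2 -> substrate=5 bound=2 product=5
t=8: arr=2 -> substrate=7 bound=2 product=5

Answer: 0 1 1 2 2 2 2 2 2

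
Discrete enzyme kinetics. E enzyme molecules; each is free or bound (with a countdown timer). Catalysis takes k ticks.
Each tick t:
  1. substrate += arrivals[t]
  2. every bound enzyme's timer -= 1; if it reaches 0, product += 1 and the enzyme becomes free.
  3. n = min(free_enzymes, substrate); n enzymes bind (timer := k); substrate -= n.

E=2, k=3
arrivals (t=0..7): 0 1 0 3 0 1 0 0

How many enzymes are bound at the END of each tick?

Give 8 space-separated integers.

Answer: 0 1 1 2 2 2 2 2

Derivation:
t=0: arr=0 -> substrate=0 bound=0 product=0
t=1: arr=1 -> substrate=0 bound=1 product=0
t=2: arr=0 -> substrate=0 bound=1 product=0
t=3: arr=3 -> substrate=2 bound=2 product=0
t=4: arr=0 -> substrate=1 bound=2 product=1
t=5: arr=1 -> substrate=2 bound=2 product=1
t=6: arr=0 -> substrate=1 bound=2 product=2
t=7: arr=0 -> substrate=0 bound=2 product=3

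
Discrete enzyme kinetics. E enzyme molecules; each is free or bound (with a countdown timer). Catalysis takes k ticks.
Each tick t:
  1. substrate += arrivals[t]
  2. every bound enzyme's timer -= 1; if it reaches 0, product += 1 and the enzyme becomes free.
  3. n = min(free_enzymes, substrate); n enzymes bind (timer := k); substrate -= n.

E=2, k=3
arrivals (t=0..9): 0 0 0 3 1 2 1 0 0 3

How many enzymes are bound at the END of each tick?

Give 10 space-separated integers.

Answer: 0 0 0 2 2 2 2 2 2 2

Derivation:
t=0: arr=0 -> substrate=0 bound=0 product=0
t=1: arr=0 -> substrate=0 bound=0 product=0
t=2: arr=0 -> substrate=0 bound=0 product=0
t=3: arr=3 -> substrate=1 bound=2 product=0
t=4: arr=1 -> substrate=2 bound=2 product=0
t=5: arr=2 -> substrate=4 bound=2 product=0
t=6: arr=1 -> substrate=3 bound=2 product=2
t=7: arr=0 -> substrate=3 bound=2 product=2
t=8: arr=0 -> substrate=3 bound=2 product=2
t=9: arr=3 -> substrate=4 bound=2 product=4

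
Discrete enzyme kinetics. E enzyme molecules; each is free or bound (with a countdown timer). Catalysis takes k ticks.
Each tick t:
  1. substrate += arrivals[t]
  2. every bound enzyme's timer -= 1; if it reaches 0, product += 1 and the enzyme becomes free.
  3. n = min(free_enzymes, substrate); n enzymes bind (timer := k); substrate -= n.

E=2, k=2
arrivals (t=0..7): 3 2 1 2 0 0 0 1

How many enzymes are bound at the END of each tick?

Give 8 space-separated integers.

Answer: 2 2 2 2 2 2 2 2

Derivation:
t=0: arr=3 -> substrate=1 bound=2 product=0
t=1: arr=2 -> substrate=3 bound=2 product=0
t=2: arr=1 -> substrate=2 bound=2 product=2
t=3: arr=2 -> substrate=4 bound=2 product=2
t=4: arr=0 -> substrate=2 bound=2 product=4
t=5: arr=0 -> substrate=2 bound=2 product=4
t=6: arr=0 -> substrate=0 bound=2 product=6
t=7: arr=1 -> substrate=1 bound=2 product=6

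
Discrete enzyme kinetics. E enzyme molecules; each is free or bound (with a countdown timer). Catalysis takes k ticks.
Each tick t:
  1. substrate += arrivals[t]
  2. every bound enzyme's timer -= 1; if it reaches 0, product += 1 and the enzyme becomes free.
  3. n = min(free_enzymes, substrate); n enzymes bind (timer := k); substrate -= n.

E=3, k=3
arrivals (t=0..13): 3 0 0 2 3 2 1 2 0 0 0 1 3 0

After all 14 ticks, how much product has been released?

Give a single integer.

t=0: arr=3 -> substrate=0 bound=3 product=0
t=1: arr=0 -> substrate=0 bound=3 product=0
t=2: arr=0 -> substrate=0 bound=3 product=0
t=3: arr=2 -> substrate=0 bound=2 product=3
t=4: arr=3 -> substrate=2 bound=3 product=3
t=5: arr=2 -> substrate=4 bound=3 product=3
t=6: arr=1 -> substrate=3 bound=3 product=5
t=7: arr=2 -> substrate=4 bound=3 product=6
t=8: arr=0 -> substrate=4 bound=3 product=6
t=9: arr=0 -> substrate=2 bound=3 product=8
t=10: arr=0 -> substrate=1 bound=3 product=9
t=11: arr=1 -> substrate=2 bound=3 product=9
t=12: arr=3 -> substrate=3 bound=3 product=11
t=13: arr=0 -> substrate=2 bound=3 product=12

Answer: 12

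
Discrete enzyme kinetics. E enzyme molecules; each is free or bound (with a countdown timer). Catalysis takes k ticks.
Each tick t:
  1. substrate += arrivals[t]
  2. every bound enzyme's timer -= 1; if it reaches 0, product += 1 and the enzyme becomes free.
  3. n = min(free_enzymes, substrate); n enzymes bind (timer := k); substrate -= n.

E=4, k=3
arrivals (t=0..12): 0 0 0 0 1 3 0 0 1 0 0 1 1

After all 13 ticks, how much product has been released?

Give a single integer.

Answer: 5

Derivation:
t=0: arr=0 -> substrate=0 bound=0 product=0
t=1: arr=0 -> substrate=0 bound=0 product=0
t=2: arr=0 -> substrate=0 bound=0 product=0
t=3: arr=0 -> substrate=0 bound=0 product=0
t=4: arr=1 -> substrate=0 bound=1 product=0
t=5: arr=3 -> substrate=0 bound=4 product=0
t=6: arr=0 -> substrate=0 bound=4 product=0
t=7: arr=0 -> substrate=0 bound=3 product=1
t=8: arr=1 -> substrate=0 bound=1 product=4
t=9: arr=0 -> substrate=0 bound=1 product=4
t=10: arr=0 -> substrate=0 bound=1 product=4
t=11: arr=1 -> substrate=0 bound=1 product=5
t=12: arr=1 -> substrate=0 bound=2 product=5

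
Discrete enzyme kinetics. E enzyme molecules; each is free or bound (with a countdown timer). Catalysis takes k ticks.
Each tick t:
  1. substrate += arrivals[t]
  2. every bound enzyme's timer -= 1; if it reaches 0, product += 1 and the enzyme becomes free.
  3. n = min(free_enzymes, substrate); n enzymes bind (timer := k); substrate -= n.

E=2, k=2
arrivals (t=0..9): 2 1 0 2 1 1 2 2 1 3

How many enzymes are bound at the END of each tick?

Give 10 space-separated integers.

t=0: arr=2 -> substrate=0 bound=2 product=0
t=1: arr=1 -> substrate=1 bound=2 product=0
t=2: arr=0 -> substrate=0 bound=1 product=2
t=3: arr=2 -> substrate=1 bound=2 product=2
t=4: arr=1 -> substrate=1 bound=2 product=3
t=5: arr=1 -> substrate=1 bound=2 product=4
t=6: arr=2 -> substrate=2 bound=2 product=5
t=7: arr=2 -> substrate=3 bound=2 product=6
t=8: arr=1 -> substrate=3 bound=2 product=7
t=9: arr=3 -> substrate=5 bound=2 product=8

Answer: 2 2 1 2 2 2 2 2 2 2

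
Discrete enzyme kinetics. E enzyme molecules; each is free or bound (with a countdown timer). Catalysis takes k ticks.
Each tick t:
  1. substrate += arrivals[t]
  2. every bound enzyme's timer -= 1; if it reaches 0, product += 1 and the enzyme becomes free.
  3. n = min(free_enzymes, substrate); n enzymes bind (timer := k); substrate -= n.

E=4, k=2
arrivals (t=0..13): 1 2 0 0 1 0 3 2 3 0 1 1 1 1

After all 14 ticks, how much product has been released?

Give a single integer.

Answer: 14

Derivation:
t=0: arr=1 -> substrate=0 bound=1 product=0
t=1: arr=2 -> substrate=0 bound=3 product=0
t=2: arr=0 -> substrate=0 bound=2 product=1
t=3: arr=0 -> substrate=0 bound=0 product=3
t=4: arr=1 -> substrate=0 bound=1 product=3
t=5: arr=0 -> substrate=0 bound=1 product=3
t=6: arr=3 -> substrate=0 bound=3 product=4
t=7: arr=2 -> substrate=1 bound=4 product=4
t=8: arr=3 -> substrate=1 bound=4 product=7
t=9: arr=0 -> substrate=0 bound=4 product=8
t=10: arr=1 -> substrate=0 bound=2 product=11
t=11: arr=1 -> substrate=0 bound=2 product=12
t=12: arr=1 -> substrate=0 bound=2 product=13
t=13: arr=1 -> substrate=0 bound=2 product=14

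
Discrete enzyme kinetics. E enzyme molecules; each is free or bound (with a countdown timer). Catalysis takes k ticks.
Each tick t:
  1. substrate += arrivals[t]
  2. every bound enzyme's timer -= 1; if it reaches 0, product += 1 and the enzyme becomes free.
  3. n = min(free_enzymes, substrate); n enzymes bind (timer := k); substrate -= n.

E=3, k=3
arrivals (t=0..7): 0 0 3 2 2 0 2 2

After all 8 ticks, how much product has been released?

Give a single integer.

t=0: arr=0 -> substrate=0 bound=0 product=0
t=1: arr=0 -> substrate=0 bound=0 product=0
t=2: arr=3 -> substrate=0 bound=3 product=0
t=3: arr=2 -> substrate=2 bound=3 product=0
t=4: arr=2 -> substrate=4 bound=3 product=0
t=5: arr=0 -> substrate=1 bound=3 product=3
t=6: arr=2 -> substrate=3 bound=3 product=3
t=7: arr=2 -> substrate=5 bound=3 product=3

Answer: 3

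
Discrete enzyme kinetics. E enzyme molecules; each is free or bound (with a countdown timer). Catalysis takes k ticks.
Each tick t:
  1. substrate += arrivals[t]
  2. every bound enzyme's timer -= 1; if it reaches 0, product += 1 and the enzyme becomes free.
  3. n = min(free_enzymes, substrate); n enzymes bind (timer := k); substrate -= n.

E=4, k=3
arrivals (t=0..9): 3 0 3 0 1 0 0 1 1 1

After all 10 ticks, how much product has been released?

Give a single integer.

t=0: arr=3 -> substrate=0 bound=3 product=0
t=1: arr=0 -> substrate=0 bound=3 product=0
t=2: arr=3 -> substrate=2 bound=4 product=0
t=3: arr=0 -> substrate=0 bound=3 product=3
t=4: arr=1 -> substrate=0 bound=4 product=3
t=5: arr=0 -> substrate=0 bound=3 product=4
t=6: arr=0 -> substrate=0 bound=1 product=6
t=7: arr=1 -> substrate=0 bound=1 product=7
t=8: arr=1 -> substrate=0 bound=2 product=7
t=9: arr=1 -> substrate=0 bound=3 product=7

Answer: 7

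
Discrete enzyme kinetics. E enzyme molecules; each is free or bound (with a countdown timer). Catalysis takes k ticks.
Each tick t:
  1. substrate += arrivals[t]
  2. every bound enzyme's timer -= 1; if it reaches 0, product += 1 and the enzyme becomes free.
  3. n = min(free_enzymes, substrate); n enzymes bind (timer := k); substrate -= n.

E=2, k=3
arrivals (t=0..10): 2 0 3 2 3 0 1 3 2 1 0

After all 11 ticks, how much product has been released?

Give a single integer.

t=0: arr=2 -> substrate=0 bound=2 product=0
t=1: arr=0 -> substrate=0 bound=2 product=0
t=2: arr=3 -> substrate=3 bound=2 product=0
t=3: arr=2 -> substrate=3 bound=2 product=2
t=4: arr=3 -> substrate=6 bound=2 product=2
t=5: arr=0 -> substrate=6 bound=2 product=2
t=6: arr=1 -> substrate=5 bound=2 product=4
t=7: arr=3 -> substrate=8 bound=2 product=4
t=8: arr=2 -> substrate=10 bound=2 product=4
t=9: arr=1 -> substrate=9 bound=2 product=6
t=10: arr=0 -> substrate=9 bound=2 product=6

Answer: 6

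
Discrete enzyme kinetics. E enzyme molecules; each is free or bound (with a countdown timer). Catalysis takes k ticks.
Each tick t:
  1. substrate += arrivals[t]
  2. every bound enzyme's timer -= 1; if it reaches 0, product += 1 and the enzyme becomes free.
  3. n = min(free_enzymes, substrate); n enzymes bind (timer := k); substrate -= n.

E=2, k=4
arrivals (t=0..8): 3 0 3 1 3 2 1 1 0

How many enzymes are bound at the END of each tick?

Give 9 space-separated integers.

t=0: arr=3 -> substrate=1 bound=2 product=0
t=1: arr=0 -> substrate=1 bound=2 product=0
t=2: arr=3 -> substrate=4 bound=2 product=0
t=3: arr=1 -> substrate=5 bound=2 product=0
t=4: arr=3 -> substrate=6 bound=2 product=2
t=5: arr=2 -> substrate=8 bound=2 product=2
t=6: arr=1 -> substrate=9 bound=2 product=2
t=7: arr=1 -> substrate=10 bound=2 product=2
t=8: arr=0 -> substrate=8 bound=2 product=4

Answer: 2 2 2 2 2 2 2 2 2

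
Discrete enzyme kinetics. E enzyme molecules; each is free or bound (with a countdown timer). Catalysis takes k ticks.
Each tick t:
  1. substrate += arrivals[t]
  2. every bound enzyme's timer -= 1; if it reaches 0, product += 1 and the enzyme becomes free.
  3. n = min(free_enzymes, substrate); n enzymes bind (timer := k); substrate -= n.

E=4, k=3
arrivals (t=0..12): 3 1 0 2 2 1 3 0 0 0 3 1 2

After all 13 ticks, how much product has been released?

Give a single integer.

t=0: arr=3 -> substrate=0 bound=3 product=0
t=1: arr=1 -> substrate=0 bound=4 product=0
t=2: arr=0 -> substrate=0 bound=4 product=0
t=3: arr=2 -> substrate=0 bound=3 product=3
t=4: arr=2 -> substrate=0 bound=4 product=4
t=5: arr=1 -> substrate=1 bound=4 product=4
t=6: arr=3 -> substrate=2 bound=4 product=6
t=7: arr=0 -> substrate=0 bound=4 product=8
t=8: arr=0 -> substrate=0 bound=4 product=8
t=9: arr=0 -> substrate=0 bound=2 product=10
t=10: arr=3 -> substrate=0 bound=3 product=12
t=11: arr=1 -> substrate=0 bound=4 product=12
t=12: arr=2 -> substrate=2 bound=4 product=12

Answer: 12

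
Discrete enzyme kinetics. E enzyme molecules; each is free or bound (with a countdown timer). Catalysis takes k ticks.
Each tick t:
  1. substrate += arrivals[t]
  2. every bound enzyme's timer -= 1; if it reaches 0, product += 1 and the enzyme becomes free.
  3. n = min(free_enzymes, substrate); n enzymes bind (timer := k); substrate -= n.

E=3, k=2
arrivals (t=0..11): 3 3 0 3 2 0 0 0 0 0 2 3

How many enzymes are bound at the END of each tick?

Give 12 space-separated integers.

Answer: 3 3 3 3 3 3 2 2 0 0 2 3

Derivation:
t=0: arr=3 -> substrate=0 bound=3 product=0
t=1: arr=3 -> substrate=3 bound=3 product=0
t=2: arr=0 -> substrate=0 bound=3 product=3
t=3: arr=3 -> substrate=3 bound=3 product=3
t=4: arr=2 -> substrate=2 bound=3 product=6
t=5: arr=0 -> substrate=2 bound=3 product=6
t=6: arr=0 -> substrate=0 bound=2 product=9
t=7: arr=0 -> substrate=0 bound=2 product=9
t=8: arr=0 -> substrate=0 bound=0 product=11
t=9: arr=0 -> substrate=0 bound=0 product=11
t=10: arr=2 -> substrate=0 bound=2 product=11
t=11: arr=3 -> substrate=2 bound=3 product=11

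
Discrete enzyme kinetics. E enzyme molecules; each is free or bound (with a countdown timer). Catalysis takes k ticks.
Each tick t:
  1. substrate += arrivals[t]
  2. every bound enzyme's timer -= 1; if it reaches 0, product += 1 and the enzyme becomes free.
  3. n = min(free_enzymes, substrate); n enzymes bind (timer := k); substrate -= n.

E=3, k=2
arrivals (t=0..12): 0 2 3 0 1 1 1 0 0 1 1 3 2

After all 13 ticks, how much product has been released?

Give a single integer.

Answer: 10

Derivation:
t=0: arr=0 -> substrate=0 bound=0 product=0
t=1: arr=2 -> substrate=0 bound=2 product=0
t=2: arr=3 -> substrate=2 bound=3 product=0
t=3: arr=0 -> substrate=0 bound=3 product=2
t=4: arr=1 -> substrate=0 bound=3 product=3
t=5: arr=1 -> substrate=0 bound=2 product=5
t=6: arr=1 -> substrate=0 bound=2 product=6
t=7: arr=0 -> substrate=0 bound=1 product=7
t=8: arr=0 -> substrate=0 bound=0 product=8
t=9: arr=1 -> substrate=0 bound=1 product=8
t=10: arr=1 -> substrate=0 bound=2 product=8
t=11: arr=3 -> substrate=1 bound=3 product=9
t=12: arr=2 -> substrate=2 bound=3 product=10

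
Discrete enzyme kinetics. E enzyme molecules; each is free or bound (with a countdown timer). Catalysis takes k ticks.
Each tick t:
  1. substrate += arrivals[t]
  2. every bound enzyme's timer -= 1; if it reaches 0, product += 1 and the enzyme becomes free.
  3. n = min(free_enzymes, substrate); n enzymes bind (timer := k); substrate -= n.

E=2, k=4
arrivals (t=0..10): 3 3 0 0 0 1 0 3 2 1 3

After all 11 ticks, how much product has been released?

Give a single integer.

t=0: arr=3 -> substrate=1 bound=2 product=0
t=1: arr=3 -> substrate=4 bound=2 product=0
t=2: arr=0 -> substrate=4 bound=2 product=0
t=3: arr=0 -> substrate=4 bound=2 product=0
t=4: arr=0 -> substrate=2 bound=2 product=2
t=5: arr=1 -> substrate=3 bound=2 product=2
t=6: arr=0 -> substrate=3 bound=2 product=2
t=7: arr=3 -> substrate=6 bound=2 product=2
t=8: arr=2 -> substrate=6 bound=2 product=4
t=9: arr=1 -> substrate=7 bound=2 product=4
t=10: arr=3 -> substrate=10 bound=2 product=4

Answer: 4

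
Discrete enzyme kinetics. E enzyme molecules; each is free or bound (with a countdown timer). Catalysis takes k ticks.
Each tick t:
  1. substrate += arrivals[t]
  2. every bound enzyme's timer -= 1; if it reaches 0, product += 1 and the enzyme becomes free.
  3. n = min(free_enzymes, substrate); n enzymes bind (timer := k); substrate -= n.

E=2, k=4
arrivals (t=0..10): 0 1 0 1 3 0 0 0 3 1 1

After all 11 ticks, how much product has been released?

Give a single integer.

t=0: arr=0 -> substrate=0 bound=0 product=0
t=1: arr=1 -> substrate=0 bound=1 product=0
t=2: arr=0 -> substrate=0 bound=1 product=0
t=3: arr=1 -> substrate=0 bound=2 product=0
t=4: arr=3 -> substrate=3 bound=2 product=0
t=5: arr=0 -> substrate=2 bound=2 product=1
t=6: arr=0 -> substrate=2 bound=2 product=1
t=7: arr=0 -> substrate=1 bound=2 product=2
t=8: arr=3 -> substrate=4 bound=2 product=2
t=9: arr=1 -> substrate=4 bound=2 product=3
t=10: arr=1 -> substrate=5 bound=2 product=3

Answer: 3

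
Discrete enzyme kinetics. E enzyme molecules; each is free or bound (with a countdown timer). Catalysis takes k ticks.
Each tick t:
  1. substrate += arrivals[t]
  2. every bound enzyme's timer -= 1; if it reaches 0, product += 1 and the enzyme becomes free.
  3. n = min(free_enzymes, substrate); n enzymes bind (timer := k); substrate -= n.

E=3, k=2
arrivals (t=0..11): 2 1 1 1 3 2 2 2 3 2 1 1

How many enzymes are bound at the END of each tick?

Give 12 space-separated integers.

t=0: arr=2 -> substrate=0 bound=2 product=0
t=1: arr=1 -> substrate=0 bound=3 product=0
t=2: arr=1 -> substrate=0 bound=2 product=2
t=3: arr=1 -> substrate=0 bound=2 product=3
t=4: arr=3 -> substrate=1 bound=3 product=4
t=5: arr=2 -> substrate=2 bound=3 product=5
t=6: arr=2 -> substrate=2 bound=3 product=7
t=7: arr=2 -> substrate=3 bound=3 product=8
t=8: arr=3 -> substrate=4 bound=3 product=10
t=9: arr=2 -> substrate=5 bound=3 product=11
t=10: arr=1 -> substrate=4 bound=3 product=13
t=11: arr=1 -> substrate=4 bound=3 product=14

Answer: 2 3 2 2 3 3 3 3 3 3 3 3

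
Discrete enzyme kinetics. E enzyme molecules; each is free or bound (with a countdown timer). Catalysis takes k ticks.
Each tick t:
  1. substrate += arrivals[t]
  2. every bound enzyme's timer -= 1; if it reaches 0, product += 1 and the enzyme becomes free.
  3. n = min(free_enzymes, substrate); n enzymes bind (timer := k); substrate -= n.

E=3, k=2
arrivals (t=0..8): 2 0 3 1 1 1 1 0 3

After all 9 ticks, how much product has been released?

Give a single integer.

t=0: arr=2 -> substrate=0 bound=2 product=0
t=1: arr=0 -> substrate=0 bound=2 product=0
t=2: arr=3 -> substrate=0 bound=3 product=2
t=3: arr=1 -> substrate=1 bound=3 product=2
t=4: arr=1 -> substrate=0 bound=2 product=5
t=5: arr=1 -> substrate=0 bound=3 product=5
t=6: arr=1 -> substrate=0 bound=2 product=7
t=7: arr=0 -> substrate=0 bound=1 product=8
t=8: arr=3 -> substrate=0 bound=3 product=9

Answer: 9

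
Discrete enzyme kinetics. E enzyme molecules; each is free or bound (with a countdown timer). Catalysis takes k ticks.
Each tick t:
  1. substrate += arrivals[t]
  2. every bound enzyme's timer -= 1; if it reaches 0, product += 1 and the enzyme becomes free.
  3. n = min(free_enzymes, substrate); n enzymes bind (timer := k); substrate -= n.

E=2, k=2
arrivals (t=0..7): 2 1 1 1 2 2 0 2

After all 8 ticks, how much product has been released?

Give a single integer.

t=0: arr=2 -> substrate=0 bound=2 product=0
t=1: arr=1 -> substrate=1 bound=2 product=0
t=2: arr=1 -> substrate=0 bound=2 product=2
t=3: arr=1 -> substrate=1 bound=2 product=2
t=4: arr=2 -> substrate=1 bound=2 product=4
t=5: arr=2 -> substrate=3 bound=2 product=4
t=6: arr=0 -> substrate=1 bound=2 product=6
t=7: arr=2 -> substrate=3 bound=2 product=6

Answer: 6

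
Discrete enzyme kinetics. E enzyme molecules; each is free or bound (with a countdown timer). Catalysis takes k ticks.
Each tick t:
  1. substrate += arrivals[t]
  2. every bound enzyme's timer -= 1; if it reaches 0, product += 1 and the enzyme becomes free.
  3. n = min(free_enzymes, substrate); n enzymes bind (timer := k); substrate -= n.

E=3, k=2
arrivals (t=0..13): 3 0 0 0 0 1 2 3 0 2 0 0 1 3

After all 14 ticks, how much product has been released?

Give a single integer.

t=0: arr=3 -> substrate=0 bound=3 product=0
t=1: arr=0 -> substrate=0 bound=3 product=0
t=2: arr=0 -> substrate=0 bound=0 product=3
t=3: arr=0 -> substrate=0 bound=0 product=3
t=4: arr=0 -> substrate=0 bound=0 product=3
t=5: arr=1 -> substrate=0 bound=1 product=3
t=6: arr=2 -> substrate=0 bound=3 product=3
t=7: arr=3 -> substrate=2 bound=3 product=4
t=8: arr=0 -> substrate=0 bound=3 product=6
t=9: arr=2 -> substrate=1 bound=3 product=7
t=10: arr=0 -> substrate=0 bound=2 product=9
t=11: arr=0 -> substrate=0 bound=1 product=10
t=12: arr=1 -> substrate=0 bound=1 product=11
t=13: arr=3 -> substrate=1 bound=3 product=11

Answer: 11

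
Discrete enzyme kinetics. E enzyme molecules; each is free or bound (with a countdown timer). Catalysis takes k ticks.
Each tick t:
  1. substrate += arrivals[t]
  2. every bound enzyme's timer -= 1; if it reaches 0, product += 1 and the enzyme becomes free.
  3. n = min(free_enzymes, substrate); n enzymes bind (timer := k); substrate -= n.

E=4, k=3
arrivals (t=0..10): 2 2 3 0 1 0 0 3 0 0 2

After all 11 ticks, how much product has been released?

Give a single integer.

Answer: 11

Derivation:
t=0: arr=2 -> substrate=0 bound=2 product=0
t=1: arr=2 -> substrate=0 bound=4 product=0
t=2: arr=3 -> substrate=3 bound=4 product=0
t=3: arr=0 -> substrate=1 bound=4 product=2
t=4: arr=1 -> substrate=0 bound=4 product=4
t=5: arr=0 -> substrate=0 bound=4 product=4
t=6: arr=0 -> substrate=0 bound=2 product=6
t=7: arr=3 -> substrate=0 bound=3 product=8
t=8: arr=0 -> substrate=0 bound=3 product=8
t=9: arr=0 -> substrate=0 bound=3 product=8
t=10: arr=2 -> substrate=0 bound=2 product=11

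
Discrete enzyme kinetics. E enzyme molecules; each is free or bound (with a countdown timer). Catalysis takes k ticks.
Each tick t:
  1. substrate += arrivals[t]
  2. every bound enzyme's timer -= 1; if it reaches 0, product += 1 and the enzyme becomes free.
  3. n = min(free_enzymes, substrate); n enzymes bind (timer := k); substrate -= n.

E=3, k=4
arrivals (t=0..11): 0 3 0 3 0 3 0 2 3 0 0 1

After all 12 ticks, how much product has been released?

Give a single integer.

Answer: 6

Derivation:
t=0: arr=0 -> substrate=0 bound=0 product=0
t=1: arr=3 -> substrate=0 bound=3 product=0
t=2: arr=0 -> substrate=0 bound=3 product=0
t=3: arr=3 -> substrate=3 bound=3 product=0
t=4: arr=0 -> substrate=3 bound=3 product=0
t=5: arr=3 -> substrate=3 bound=3 product=3
t=6: arr=0 -> substrate=3 bound=3 product=3
t=7: arr=2 -> substrate=5 bound=3 product=3
t=8: arr=3 -> substrate=8 bound=3 product=3
t=9: arr=0 -> substrate=5 bound=3 product=6
t=10: arr=0 -> substrate=5 bound=3 product=6
t=11: arr=1 -> substrate=6 bound=3 product=6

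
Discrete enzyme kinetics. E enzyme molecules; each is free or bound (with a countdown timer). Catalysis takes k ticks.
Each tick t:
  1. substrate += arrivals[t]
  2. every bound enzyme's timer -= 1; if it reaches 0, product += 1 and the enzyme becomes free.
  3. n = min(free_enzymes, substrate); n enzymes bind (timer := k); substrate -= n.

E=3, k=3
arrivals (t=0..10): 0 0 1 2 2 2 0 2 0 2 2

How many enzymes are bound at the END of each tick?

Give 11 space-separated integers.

t=0: arr=0 -> substrate=0 bound=0 product=0
t=1: arr=0 -> substrate=0 bound=0 product=0
t=2: arr=1 -> substrate=0 bound=1 product=0
t=3: arr=2 -> substrate=0 bound=3 product=0
t=4: arr=2 -> substrate=2 bound=3 product=0
t=5: arr=2 -> substrate=3 bound=3 product=1
t=6: arr=0 -> substrate=1 bound=3 product=3
t=7: arr=2 -> substrate=3 bound=3 product=3
t=8: arr=0 -> substrate=2 bound=3 product=4
t=9: arr=2 -> substrate=2 bound=3 product=6
t=10: arr=2 -> substrate=4 bound=3 product=6

Answer: 0 0 1 3 3 3 3 3 3 3 3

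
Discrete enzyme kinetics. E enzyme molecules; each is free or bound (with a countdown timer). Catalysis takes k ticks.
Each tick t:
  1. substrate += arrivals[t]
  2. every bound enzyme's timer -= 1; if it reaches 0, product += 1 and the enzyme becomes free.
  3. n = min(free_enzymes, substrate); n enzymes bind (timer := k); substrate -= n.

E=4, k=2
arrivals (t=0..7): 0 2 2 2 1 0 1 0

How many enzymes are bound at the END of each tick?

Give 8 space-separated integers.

Answer: 0 2 4 4 3 1 1 1

Derivation:
t=0: arr=0 -> substrate=0 bound=0 product=0
t=1: arr=2 -> substrate=0 bound=2 product=0
t=2: arr=2 -> substrate=0 bound=4 product=0
t=3: arr=2 -> substrate=0 bound=4 product=2
t=4: arr=1 -> substrate=0 bound=3 product=4
t=5: arr=0 -> substrate=0 bound=1 product=6
t=6: arr=1 -> substrate=0 bound=1 product=7
t=7: arr=0 -> substrate=0 bound=1 product=7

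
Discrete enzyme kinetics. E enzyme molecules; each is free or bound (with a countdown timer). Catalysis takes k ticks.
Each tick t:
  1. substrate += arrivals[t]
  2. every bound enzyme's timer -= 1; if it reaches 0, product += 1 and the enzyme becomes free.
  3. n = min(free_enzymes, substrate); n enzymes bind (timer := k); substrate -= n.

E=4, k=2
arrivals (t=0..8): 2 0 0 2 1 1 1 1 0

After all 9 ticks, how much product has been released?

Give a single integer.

Answer: 7

Derivation:
t=0: arr=2 -> substrate=0 bound=2 product=0
t=1: arr=0 -> substrate=0 bound=2 product=0
t=2: arr=0 -> substrate=0 bound=0 product=2
t=3: arr=2 -> substrate=0 bound=2 product=2
t=4: arr=1 -> substrate=0 bound=3 product=2
t=5: arr=1 -> substrate=0 bound=2 product=4
t=6: arr=1 -> substrate=0 bound=2 product=5
t=7: arr=1 -> substrate=0 bound=2 product=6
t=8: arr=0 -> substrate=0 bound=1 product=7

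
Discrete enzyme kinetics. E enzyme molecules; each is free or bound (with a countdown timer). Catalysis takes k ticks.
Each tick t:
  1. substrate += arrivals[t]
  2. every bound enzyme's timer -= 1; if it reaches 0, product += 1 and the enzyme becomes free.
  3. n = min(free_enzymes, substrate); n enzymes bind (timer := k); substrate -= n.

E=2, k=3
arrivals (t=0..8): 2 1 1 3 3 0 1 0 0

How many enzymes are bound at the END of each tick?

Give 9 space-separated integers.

Answer: 2 2 2 2 2 2 2 2 2

Derivation:
t=0: arr=2 -> substrate=0 bound=2 product=0
t=1: arr=1 -> substrate=1 bound=2 product=0
t=2: arr=1 -> substrate=2 bound=2 product=0
t=3: arr=3 -> substrate=3 bound=2 product=2
t=4: arr=3 -> substrate=6 bound=2 product=2
t=5: arr=0 -> substrate=6 bound=2 product=2
t=6: arr=1 -> substrate=5 bound=2 product=4
t=7: arr=0 -> substrate=5 bound=2 product=4
t=8: arr=0 -> substrate=5 bound=2 product=4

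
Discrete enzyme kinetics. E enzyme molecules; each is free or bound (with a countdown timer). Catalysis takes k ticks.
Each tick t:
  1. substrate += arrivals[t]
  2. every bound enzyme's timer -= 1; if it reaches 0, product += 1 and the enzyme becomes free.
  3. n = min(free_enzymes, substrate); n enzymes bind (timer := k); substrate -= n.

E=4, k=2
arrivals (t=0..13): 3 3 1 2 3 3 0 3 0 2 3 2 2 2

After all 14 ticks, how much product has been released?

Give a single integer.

t=0: arr=3 -> substrate=0 bound=3 product=0
t=1: arr=3 -> substrate=2 bound=4 product=0
t=2: arr=1 -> substrate=0 bound=4 product=3
t=3: arr=2 -> substrate=1 bound=4 product=4
t=4: arr=3 -> substrate=1 bound=4 product=7
t=5: arr=3 -> substrate=3 bound=4 product=8
t=6: arr=0 -> substrate=0 bound=4 product=11
t=7: arr=3 -> substrate=2 bound=4 product=12
t=8: arr=0 -> substrate=0 bound=3 product=15
t=9: arr=2 -> substrate=0 bound=4 product=16
t=10: arr=3 -> substrate=1 bound=4 product=18
t=11: arr=2 -> substrate=1 bound=4 product=20
t=12: arr=2 -> substrate=1 bound=4 product=22
t=13: arr=2 -> substrate=1 bound=4 product=24

Answer: 24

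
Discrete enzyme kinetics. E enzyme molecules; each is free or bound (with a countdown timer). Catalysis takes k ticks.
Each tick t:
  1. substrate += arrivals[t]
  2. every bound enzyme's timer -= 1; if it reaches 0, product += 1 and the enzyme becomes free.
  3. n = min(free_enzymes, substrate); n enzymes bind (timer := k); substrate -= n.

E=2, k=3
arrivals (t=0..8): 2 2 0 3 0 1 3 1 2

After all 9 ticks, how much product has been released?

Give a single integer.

t=0: arr=2 -> substrate=0 bound=2 product=0
t=1: arr=2 -> substrate=2 bound=2 product=0
t=2: arr=0 -> substrate=2 bound=2 product=0
t=3: arr=3 -> substrate=3 bound=2 product=2
t=4: arr=0 -> substrate=3 bound=2 product=2
t=5: arr=1 -> substrate=4 bound=2 product=2
t=6: arr=3 -> substrate=5 bound=2 product=4
t=7: arr=1 -> substrate=6 bound=2 product=4
t=8: arr=2 -> substrate=8 bound=2 product=4

Answer: 4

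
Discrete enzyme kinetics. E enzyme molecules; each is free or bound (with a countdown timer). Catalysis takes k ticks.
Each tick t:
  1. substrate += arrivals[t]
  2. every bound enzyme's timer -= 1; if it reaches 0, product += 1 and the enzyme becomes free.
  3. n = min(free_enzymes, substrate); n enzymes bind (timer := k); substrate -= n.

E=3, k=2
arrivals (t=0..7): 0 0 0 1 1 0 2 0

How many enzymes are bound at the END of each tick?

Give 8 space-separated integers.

t=0: arr=0 -> substrate=0 bound=0 product=0
t=1: arr=0 -> substrate=0 bound=0 product=0
t=2: arr=0 -> substrate=0 bound=0 product=0
t=3: arr=1 -> substrate=0 bound=1 product=0
t=4: arr=1 -> substrate=0 bound=2 product=0
t=5: arr=0 -> substrate=0 bound=1 product=1
t=6: arr=2 -> substrate=0 bound=2 product=2
t=7: arr=0 -> substrate=0 bound=2 product=2

Answer: 0 0 0 1 2 1 2 2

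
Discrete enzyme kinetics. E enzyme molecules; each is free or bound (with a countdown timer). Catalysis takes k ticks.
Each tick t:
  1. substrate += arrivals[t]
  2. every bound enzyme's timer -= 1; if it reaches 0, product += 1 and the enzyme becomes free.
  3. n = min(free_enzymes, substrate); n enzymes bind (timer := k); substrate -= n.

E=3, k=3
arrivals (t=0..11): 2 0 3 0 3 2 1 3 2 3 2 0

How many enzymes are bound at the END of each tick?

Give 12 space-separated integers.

Answer: 2 2 3 3 3 3 3 3 3 3 3 3

Derivation:
t=0: arr=2 -> substrate=0 bound=2 product=0
t=1: arr=0 -> substrate=0 bound=2 product=0
t=2: arr=3 -> substrate=2 bound=3 product=0
t=3: arr=0 -> substrate=0 bound=3 product=2
t=4: arr=3 -> substrate=3 bound=3 product=2
t=5: arr=2 -> substrate=4 bound=3 product=3
t=6: arr=1 -> substrate=3 bound=3 product=5
t=7: arr=3 -> substrate=6 bound=3 product=5
t=8: arr=2 -> substrate=7 bound=3 product=6
t=9: arr=3 -> substrate=8 bound=3 product=8
t=10: arr=2 -> substrate=10 bound=3 product=8
t=11: arr=0 -> substrate=9 bound=3 product=9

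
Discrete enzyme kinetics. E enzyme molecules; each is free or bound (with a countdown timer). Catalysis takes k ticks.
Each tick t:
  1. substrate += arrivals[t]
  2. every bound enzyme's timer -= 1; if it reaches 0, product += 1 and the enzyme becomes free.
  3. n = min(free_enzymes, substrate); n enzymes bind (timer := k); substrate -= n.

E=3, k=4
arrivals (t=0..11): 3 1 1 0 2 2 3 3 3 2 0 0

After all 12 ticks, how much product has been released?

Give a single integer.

t=0: arr=3 -> substrate=0 bound=3 product=0
t=1: arr=1 -> substrate=1 bound=3 product=0
t=2: arr=1 -> substrate=2 bound=3 product=0
t=3: arr=0 -> substrate=2 bound=3 product=0
t=4: arr=2 -> substrate=1 bound=3 product=3
t=5: arr=2 -> substrate=3 bound=3 product=3
t=6: arr=3 -> substrate=6 bound=3 product=3
t=7: arr=3 -> substrate=9 bound=3 product=3
t=8: arr=3 -> substrate=9 bound=3 product=6
t=9: arr=2 -> substrate=11 bound=3 product=6
t=10: arr=0 -> substrate=11 bound=3 product=6
t=11: arr=0 -> substrate=11 bound=3 product=6

Answer: 6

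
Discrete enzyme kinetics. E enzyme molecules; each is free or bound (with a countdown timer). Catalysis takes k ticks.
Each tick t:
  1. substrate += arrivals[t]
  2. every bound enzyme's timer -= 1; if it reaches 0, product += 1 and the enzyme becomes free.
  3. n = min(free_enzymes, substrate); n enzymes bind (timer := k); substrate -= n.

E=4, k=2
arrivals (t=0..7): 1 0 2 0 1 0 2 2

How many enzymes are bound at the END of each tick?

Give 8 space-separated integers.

Answer: 1 1 2 2 1 1 2 4

Derivation:
t=0: arr=1 -> substrate=0 bound=1 product=0
t=1: arr=0 -> substrate=0 bound=1 product=0
t=2: arr=2 -> substrate=0 bound=2 product=1
t=3: arr=0 -> substrate=0 bound=2 product=1
t=4: arr=1 -> substrate=0 bound=1 product=3
t=5: arr=0 -> substrate=0 bound=1 product=3
t=6: arr=2 -> substrate=0 bound=2 product=4
t=7: arr=2 -> substrate=0 bound=4 product=4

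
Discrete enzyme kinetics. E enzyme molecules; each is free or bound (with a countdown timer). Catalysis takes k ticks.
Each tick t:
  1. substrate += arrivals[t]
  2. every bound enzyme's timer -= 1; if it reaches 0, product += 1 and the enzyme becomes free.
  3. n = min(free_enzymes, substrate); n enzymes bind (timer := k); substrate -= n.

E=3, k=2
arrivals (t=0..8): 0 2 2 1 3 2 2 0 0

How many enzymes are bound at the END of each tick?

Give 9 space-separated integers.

t=0: arr=0 -> substrate=0 bound=0 product=0
t=1: arr=2 -> substrate=0 bound=2 product=0
t=2: arr=2 -> substrate=1 bound=3 product=0
t=3: arr=1 -> substrate=0 bound=3 product=2
t=4: arr=3 -> substrate=2 bound=3 product=3
t=5: arr=2 -> substrate=2 bound=3 product=5
t=6: arr=2 -> substrate=3 bound=3 product=6
t=7: arr=0 -> substrate=1 bound=3 product=8
t=8: arr=0 -> substrate=0 bound=3 product=9

Answer: 0 2 3 3 3 3 3 3 3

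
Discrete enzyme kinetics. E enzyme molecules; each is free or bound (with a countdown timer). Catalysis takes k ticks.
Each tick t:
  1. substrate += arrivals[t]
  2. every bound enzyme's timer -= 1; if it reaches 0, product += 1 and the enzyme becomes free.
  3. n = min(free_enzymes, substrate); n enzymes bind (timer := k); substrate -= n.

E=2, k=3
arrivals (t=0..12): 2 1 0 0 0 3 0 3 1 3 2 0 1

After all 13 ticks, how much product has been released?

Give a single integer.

t=0: arr=2 -> substrate=0 bound=2 product=0
t=1: arr=1 -> substrate=1 bound=2 product=0
t=2: arr=0 -> substrate=1 bound=2 product=0
t=3: arr=0 -> substrate=0 bound=1 product=2
t=4: arr=0 -> substrate=0 bound=1 product=2
t=5: arr=3 -> substrate=2 bound=2 product=2
t=6: arr=0 -> substrate=1 bound=2 product=3
t=7: arr=3 -> substrate=4 bound=2 product=3
t=8: arr=1 -> substrate=4 bound=2 product=4
t=9: arr=3 -> substrate=6 bound=2 product=5
t=10: arr=2 -> substrate=8 bound=2 product=5
t=11: arr=0 -> substrate=7 bound=2 product=6
t=12: arr=1 -> substrate=7 bound=2 product=7

Answer: 7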